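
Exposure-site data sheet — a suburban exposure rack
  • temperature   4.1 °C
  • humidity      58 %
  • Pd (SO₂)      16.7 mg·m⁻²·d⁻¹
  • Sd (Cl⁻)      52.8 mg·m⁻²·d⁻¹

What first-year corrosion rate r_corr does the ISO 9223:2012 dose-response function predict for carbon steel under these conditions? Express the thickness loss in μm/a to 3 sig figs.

carbon steel: T≤10 °C ⇒ hinge +0.150·(4.1−10) = -0.8850
  sulphur-dioxide contribution → 10.07 μm/a
  chloride contribution → 9.53 μm/a
  total first-year rate 19.6 μm/a

r_corr = 19.6 μm/a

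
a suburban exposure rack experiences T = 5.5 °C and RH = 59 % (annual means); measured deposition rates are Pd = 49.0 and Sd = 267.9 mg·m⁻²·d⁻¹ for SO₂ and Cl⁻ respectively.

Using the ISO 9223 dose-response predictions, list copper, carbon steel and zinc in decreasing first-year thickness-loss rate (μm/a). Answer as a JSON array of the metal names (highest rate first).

["carbon steel", "zinc", "copper"]

copper: T≤10 °C ⇒ hinge +0.126·(5.5−10) = -0.5670
  SO₂ term: 0.0053·49.0^0.26·exp(0.059·59-0.5670) = 0.2687
  Cl⁻ term: 0.01025·267.9^0.27·exp(0.036·59+0.049·5.5) = 0.5079
  r_corr = 0.2687 + 0.5079 = 0.7766 μm/a
carbon steel: T≤10 °C ⇒ hinge +0.150·(5.5−10) = -0.6750
  Pd branch = 1.77·Pd^0.52·e^(0.02·RH+f) = 22.19 μm/a
  Sd branch = 0.102·Sd^0.62·e^(0.033·RH+0.04·T) = 28.51 μm/a
  sum: 22.19 + 28.51 → r_corr = 50.71 μm/a
zinc: temperature factor f = +0.038·(-4.5) = -0.1710
  Pd branch = 0.0129·Pd^0.44·e^(0.046·RH+f) = 0.9093 μm/a
  Sd branch = 0.0175·Sd^0.57·e^(0.008·RH+0.085·T) = 1.084 μm/a
  sum: 0.9093 + 1.084 → r_corr = 1.993 μm/a
Ordering by μm/a: carbon steel (50.7) > zinc (1.99) > copper (0.777)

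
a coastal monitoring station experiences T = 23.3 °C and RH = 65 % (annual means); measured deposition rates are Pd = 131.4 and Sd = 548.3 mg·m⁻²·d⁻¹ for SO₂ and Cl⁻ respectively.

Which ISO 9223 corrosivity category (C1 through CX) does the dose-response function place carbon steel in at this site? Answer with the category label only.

carbon steel: temperature factor f = -0.054·(13.3) = -0.7182
  Pd branch = 1.77·Pd^0.52·e^(0.02·RH+f) = 40.02 μm/a
  Sd branch = 0.102·Sd^0.62·e^(0.033·RH+0.04·T) = 110.4 μm/a
  sum: 40.02 + 110.4 → r_corr = 150.5 μm/a
150 μm/a falls in (80, 200] for carbon steel → category C5

C5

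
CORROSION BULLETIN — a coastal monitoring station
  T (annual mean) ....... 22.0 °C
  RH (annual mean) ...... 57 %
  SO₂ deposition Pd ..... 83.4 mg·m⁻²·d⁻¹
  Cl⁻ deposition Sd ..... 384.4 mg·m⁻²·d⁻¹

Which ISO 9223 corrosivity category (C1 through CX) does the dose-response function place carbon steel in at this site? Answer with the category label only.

carbon steel: T>10 °C ⇒ hinge -0.054·(22.0−10) = -0.6480
  SO₂ term: 1.77·83.4^0.52·exp(0.02·57-0.6480) = 28.88
  Cl⁻ term: 0.102·384.4^0.62·exp(0.033·57+0.04·22.0) = 64.6
  sum: 28.88 + 64.6 → r_corr = 93.49 μm/a
Category bounds: 80…200 μm/a bracket r_corr ⇒ C5

C5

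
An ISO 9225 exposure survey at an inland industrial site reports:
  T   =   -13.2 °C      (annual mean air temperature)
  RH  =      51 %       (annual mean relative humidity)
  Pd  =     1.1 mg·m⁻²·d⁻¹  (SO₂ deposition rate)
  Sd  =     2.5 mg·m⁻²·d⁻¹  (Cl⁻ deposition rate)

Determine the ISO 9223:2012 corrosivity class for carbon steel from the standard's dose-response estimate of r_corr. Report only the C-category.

carbon steel: temperature factor f = +0.150·(-23.2) = -3.4800
  Pd branch = 1.77·Pd^0.52·e^(0.02·RH+f) = 0.1589 μm/a
  Cl⁻ term: 0.102·2.5^0.62·exp(0.033·51+0.04·-13.2) = 0.5714
  sum: 0.1589 + 0.5714 → r_corr = 0.7303 μm/a
0.73 μm/a falls in (0, 1.3] for carbon steel → category C1

C1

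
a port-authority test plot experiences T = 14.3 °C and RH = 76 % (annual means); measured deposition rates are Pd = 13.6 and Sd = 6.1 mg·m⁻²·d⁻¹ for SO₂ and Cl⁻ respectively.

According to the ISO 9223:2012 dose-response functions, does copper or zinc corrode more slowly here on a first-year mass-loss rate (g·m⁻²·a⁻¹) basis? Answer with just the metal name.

zinc

copper: temperature factor f = -0.080·(4.3) = -0.3440
  SO₂ term: 0.0053·13.6^0.26·exp(0.059·76-0.3440) = 0.6561
  Sd branch = 0.01025·Sd^0.27·e^(0.036·RH+0.049·T) = 0.5192 μm/a
  r_corr = 0.6561 + 0.5192 = 1.175 μm/a
  mass loss = 1.175 μm/a × 8.96 g/cm³ = 10.53 g·m⁻²·a⁻¹
zinc: f(T) = -0.071·(T−10) [T>10 °C] = -0.3053
  SO₂ term: 0.0129·13.6^0.44·exp(0.046·76-0.3053) = 0.9887
  Cl⁻ term: 0.0175·6.1^0.57·exp(0.008·76+0.085·14.3) = 0.3038
  r_corr = 0.9887 + 0.3038 = 1.292 μm/a
  mass loss = 1.292 μm/a × 7.14 g/cm³ = 9.228 g·m⁻²·a⁻¹
Ordering by g·m⁻²·a⁻¹: copper (10.5) > zinc (9.23)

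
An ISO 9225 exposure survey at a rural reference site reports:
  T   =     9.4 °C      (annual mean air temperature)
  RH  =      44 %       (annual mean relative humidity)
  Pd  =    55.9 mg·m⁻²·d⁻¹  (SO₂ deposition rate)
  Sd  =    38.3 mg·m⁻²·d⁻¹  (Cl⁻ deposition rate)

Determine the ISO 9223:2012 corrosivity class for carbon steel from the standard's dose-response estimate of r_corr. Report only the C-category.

carbon steel: temperature factor f = +0.150·(-0.6) = -0.0900
  Pd branch = 1.77·Pd^0.52·e^(0.02·RH+f) = 31.6 μm/a
  Cl⁻ term: 0.102·38.3^0.62·exp(0.033·44+0.04·9.4) = 6.082
  sum: 31.6 + 6.082 → r_corr = 37.68 μm/a
37.7 μm/a falls in (25, 50] for carbon steel → category C3

C3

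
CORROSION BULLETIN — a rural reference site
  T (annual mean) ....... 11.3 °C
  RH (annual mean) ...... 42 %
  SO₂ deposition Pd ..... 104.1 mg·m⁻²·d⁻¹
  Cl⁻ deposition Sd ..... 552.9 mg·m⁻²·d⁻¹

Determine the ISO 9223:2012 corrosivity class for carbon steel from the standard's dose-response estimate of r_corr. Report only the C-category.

C4

carbon steel: f(T) = -0.054·(T−10) [T>10 °C] = -0.0702
  SO₂ term: 1.77·104.1^0.52·exp(0.02·42-0.0702) = 42.79
  Sd branch = 0.102·Sd^0.62·e^(0.033·RH+0.04·T) = 32.16 μm/a
  sum: 42.79 + 32.16 → r_corr = 74.95 μm/a
ISO 9223 Table 2 (carbon steel): 50 < 74.9 ≤ 80 μm/a ⇒ C4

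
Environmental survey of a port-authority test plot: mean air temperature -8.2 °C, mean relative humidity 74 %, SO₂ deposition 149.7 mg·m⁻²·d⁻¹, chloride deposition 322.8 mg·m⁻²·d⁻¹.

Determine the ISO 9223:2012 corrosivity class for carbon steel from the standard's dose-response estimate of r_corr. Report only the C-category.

carbon steel: f(T) = +0.150·(T−10) [T≤10 °C] = -2.7300
  SO₂ term: 1.77·149.7^0.52·exp(0.02·74-2.7300) = 6.858
  Sd branch = 0.102·Sd^0.62·e^(0.033·RH+0.04·T) = 30.36 μm/a
  r_corr = 6.858 + 30.36 = 37.21 μm/a
ISO 9223 Table 2 (carbon steel): 25 < 37.2 ≤ 50 μm/a ⇒ C3

C3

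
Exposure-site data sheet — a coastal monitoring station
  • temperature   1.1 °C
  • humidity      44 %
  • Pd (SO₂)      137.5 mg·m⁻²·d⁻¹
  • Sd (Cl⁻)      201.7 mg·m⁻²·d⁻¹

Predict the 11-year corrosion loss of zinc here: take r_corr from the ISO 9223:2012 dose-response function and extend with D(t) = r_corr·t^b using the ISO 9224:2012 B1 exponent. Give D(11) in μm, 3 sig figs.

D(11) = 8.22 μm

zinc: T≤10 °C ⇒ hinge +0.038·(1.1−10) = -0.3382
  sulphur-dioxide contribution → 0.6075 μm/a
  chloride contribution → 0.5626 μm/a
  ⇒ r_corr(zinc) = 1.17 μm/a
Power-law: D(11) = r_corr · 11^0.813
  D(11) = 1.17 × 11^0.813 = 1.17 × 7.025 = 8.22 μm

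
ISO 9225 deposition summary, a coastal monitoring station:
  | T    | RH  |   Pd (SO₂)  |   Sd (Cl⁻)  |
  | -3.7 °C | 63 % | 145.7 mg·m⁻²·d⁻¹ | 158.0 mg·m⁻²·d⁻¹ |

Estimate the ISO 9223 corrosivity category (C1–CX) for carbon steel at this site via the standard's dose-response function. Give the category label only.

C3

carbon steel: f(T) = +0.150·(T−10) [T≤10 °C] = -2.0550
  Pd branch = 1.77·Pd^0.52·e^(0.02·RH+f) = 10.66 μm/a
  Cl⁻ term: 0.102·158.0^0.62·exp(0.033·63+0.04·-3.7) = 16.23
  sum: 10.66 + 16.23 → r_corr = 26.89 μm/a
ISO 9223 Table 2 (carbon steel): 25 < 26.9 ≤ 50 μm/a ⇒ C3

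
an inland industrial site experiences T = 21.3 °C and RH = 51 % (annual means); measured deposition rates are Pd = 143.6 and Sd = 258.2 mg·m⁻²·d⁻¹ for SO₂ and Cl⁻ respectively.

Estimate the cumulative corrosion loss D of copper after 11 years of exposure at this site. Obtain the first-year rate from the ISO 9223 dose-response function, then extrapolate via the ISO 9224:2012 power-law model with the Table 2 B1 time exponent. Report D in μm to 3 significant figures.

copper: temperature factor f = -0.080·(11.3) = -0.9040
  sulphur-dioxide contribution → 0.1582 μm/a
  chloride contribution → 0.8177 μm/a
  total first-year rate 0.9759 μm/a
Long-term exponent b (ISO 9224 Table 2, B1) = 0.667
  D(11) = 0.9759 × 11^0.667 = 0.9759 × 4.95 = 4.831 μm

D(11) = 4.83 μm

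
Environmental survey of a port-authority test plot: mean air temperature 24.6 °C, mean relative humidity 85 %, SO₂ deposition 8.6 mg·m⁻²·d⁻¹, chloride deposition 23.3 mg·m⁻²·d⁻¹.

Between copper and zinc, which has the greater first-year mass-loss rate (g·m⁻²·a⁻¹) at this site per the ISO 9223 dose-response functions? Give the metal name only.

copper: temperature factor f = -0.080·(14.6) = -1.1680
  SO₂ term: 0.0053·8.6^0.26·exp(0.059·85-1.1680) = 0.4345
  Sd branch = 0.01025·Sd^0.27·e^(0.036·RH+0.049·T) = 1.707 μm/a
  r_corr = 0.4345 + 1.707 = 2.142 μm/a
  mass loss = 2.142 μm/a × 8.96 g/cm³ = 19.19 g·m⁻²·a⁻¹
zinc: f(T) = -0.071·(T−10) [T>10 °C] = -1.0366
  SO₂ term: 0.0129·8.6^0.44·exp(0.046·85-1.0366) = 0.5884
  Cl⁻ term: 0.0175·23.3^0.57·exp(0.008·85+0.085·24.6) = 1.682
  r_corr = 0.5884 + 1.682 = 2.271 μm/a
  mass loss = 2.271 μm/a × 7.14 g/cm³ = 16.21 g·m⁻²·a⁻¹
Ordering by g·m⁻²·a⁻¹: copper (19.2) > zinc (16.2)

copper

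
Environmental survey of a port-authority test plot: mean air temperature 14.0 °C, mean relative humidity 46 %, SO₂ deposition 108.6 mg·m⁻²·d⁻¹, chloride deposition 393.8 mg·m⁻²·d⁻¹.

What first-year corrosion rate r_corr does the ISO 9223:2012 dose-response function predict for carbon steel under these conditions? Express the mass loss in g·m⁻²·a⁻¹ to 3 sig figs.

r_corr = 582 g·m⁻²·a⁻¹

carbon steel: temperature factor f = -0.054·(4.0) = -0.2160
  sulphur-dioxide contribution → 40.96 μm/a
  chloride contribution → 33.12 μm/a
  ⇒ r_corr(carbon steel) = 74.08 μm/a
Convert to mass loss: 74.08 μm/a × 7.85 g/cm³ = 581.5 g·m⁻²·a⁻¹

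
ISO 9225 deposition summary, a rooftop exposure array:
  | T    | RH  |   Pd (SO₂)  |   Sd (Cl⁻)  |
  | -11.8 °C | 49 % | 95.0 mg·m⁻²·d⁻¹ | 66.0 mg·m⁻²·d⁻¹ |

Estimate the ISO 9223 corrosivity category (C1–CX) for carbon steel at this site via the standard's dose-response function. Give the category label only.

carbon steel: f(T) = +0.150·(T−10) [T≤10 °C] = -3.2700
  sulphur-dioxide contribution → 1.914 μm/a
  chloride contribution → 4.305 μm/a
  total first-year rate 6.219 μm/a
Category bounds: 1.3…25 μm/a bracket r_corr ⇒ C2

C2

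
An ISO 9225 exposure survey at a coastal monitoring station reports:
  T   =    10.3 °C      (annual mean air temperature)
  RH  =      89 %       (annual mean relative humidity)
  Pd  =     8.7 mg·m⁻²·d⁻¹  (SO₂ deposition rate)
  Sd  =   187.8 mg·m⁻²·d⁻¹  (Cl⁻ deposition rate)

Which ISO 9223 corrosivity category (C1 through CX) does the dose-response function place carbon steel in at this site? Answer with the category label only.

C5

carbon steel: f(T) = -0.054·(T−10) [T>10 °C] = -0.0162
  sulphur-dioxide contribution → 31.81 μm/a
  chloride contribution → 74.6 μm/a
  total first-year rate 106.4 μm/a
ISO 9223 Table 2 (carbon steel): 80 < 106 ≤ 200 μm/a ⇒ C5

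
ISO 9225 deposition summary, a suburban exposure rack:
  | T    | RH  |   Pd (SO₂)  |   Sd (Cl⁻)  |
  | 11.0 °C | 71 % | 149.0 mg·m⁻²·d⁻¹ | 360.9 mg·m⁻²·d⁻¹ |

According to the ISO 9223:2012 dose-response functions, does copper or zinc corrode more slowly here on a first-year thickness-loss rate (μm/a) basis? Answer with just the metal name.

copper

copper: f(T) = -0.080·(T−10) [T>10 °C] = -0.0800
  Pd branch = 0.0053·Pd^0.26·e^(0.059·RH+f) = 1.185 μm/a
  Cl⁻ term: 0.01025·360.9^0.27·exp(0.036·71+0.049·11.0) = 1.11
  sum: 1.185 + 1.11 → r_corr = 2.295 μm/a
zinc: temperature factor f = -0.071·(1.0) = -0.0710
  SO₂ term: 0.0129·149.0^0.44·exp(0.046·71-0.0710) = 2.847
  Sd branch = 0.0175·Sd^0.57·e^(0.008·RH+0.085·T) = 2.257 μm/a
  sum: 2.847 + 2.257 → r_corr = 5.104 μm/a
Ordering by μm/a: zinc (5.1) > copper (2.3)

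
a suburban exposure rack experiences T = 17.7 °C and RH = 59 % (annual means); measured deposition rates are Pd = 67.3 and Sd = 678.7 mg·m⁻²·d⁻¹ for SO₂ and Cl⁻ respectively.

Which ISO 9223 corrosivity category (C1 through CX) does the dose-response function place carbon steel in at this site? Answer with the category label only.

carbon steel: f(T) = -0.054·(T−10) [T>10 °C] = -0.4158
  SO₂ term: 1.77·67.3^0.52·exp(0.02·59-0.4158) = 33.92
  Cl⁻ term: 0.102·678.7^0.62·exp(0.033·59+0.04·17.7) = 82.66
  r_corr = 33.92 + 82.66 = 116.6 μm/a
Category bounds: 80…200 μm/a bracket r_corr ⇒ C5

C5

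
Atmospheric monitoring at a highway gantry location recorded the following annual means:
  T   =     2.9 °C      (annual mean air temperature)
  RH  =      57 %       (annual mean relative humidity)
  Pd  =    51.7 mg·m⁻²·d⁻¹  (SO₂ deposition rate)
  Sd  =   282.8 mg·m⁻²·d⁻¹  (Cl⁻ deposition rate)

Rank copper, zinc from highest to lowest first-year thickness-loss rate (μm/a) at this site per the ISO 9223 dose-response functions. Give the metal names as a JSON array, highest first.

["zinc", "copper"]

copper: f(T) = +0.126·(T−10) [T≤10 °C] = -0.8946
  Pd branch = 0.0053·Pd^0.26·e^(0.059·RH+f) = 0.1745 μm/a
  Sd branch = 0.01025·Sd^0.27·e^(0.036·RH+0.049·T) = 0.4222 μm/a
  r_corr = 0.1745 + 0.4222 = 0.5967 μm/a
zinc: T≤10 °C ⇒ hinge +0.038·(2.9−10) = -0.2698
  SO₂ term: 0.0129·51.7^0.44·exp(0.046·57-0.2698) = 0.7693
  Sd branch = 0.0175·Sd^0.57·e^(0.008·RH+0.085·T) = 0.882 μm/a
  sum: 0.7693 + 0.882 → r_corr = 1.651 μm/a
Ordering by μm/a: zinc (1.65) > copper (0.597)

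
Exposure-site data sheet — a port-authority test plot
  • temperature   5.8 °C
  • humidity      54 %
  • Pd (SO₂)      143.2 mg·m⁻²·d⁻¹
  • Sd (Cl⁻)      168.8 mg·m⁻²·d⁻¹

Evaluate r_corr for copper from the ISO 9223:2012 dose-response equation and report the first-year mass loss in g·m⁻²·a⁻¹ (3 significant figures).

r_corr = 5.87 g·m⁻²·a⁻¹

copper: f(T) = +0.126·(T−10) [T≤10 °C] = -0.5292
  SO₂ term: 0.0053·143.2^0.26·exp(0.059·54-0.5292) = 0.2746
  Cl⁻ term: 0.01025·168.8^0.27·exp(0.036·54+0.049·5.8) = 0.38
  r_corr = 0.2746 + 0.38 = 0.6546 μm/a
Convert to mass loss: 0.6546 μm/a × 8.96 g/cm³ = 5.865 g·m⁻²·a⁻¹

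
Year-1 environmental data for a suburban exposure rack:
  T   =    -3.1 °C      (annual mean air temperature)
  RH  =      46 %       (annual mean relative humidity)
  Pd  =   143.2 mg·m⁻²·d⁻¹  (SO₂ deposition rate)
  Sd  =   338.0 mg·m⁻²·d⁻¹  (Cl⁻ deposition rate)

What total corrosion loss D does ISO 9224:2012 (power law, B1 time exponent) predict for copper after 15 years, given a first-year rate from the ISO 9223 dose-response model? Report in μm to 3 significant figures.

copper: T≤10 °C ⇒ hinge +0.126·(-3.1−10) = -1.6506
  SO₂ term: 0.0053·143.2^0.26·exp(0.059·46-1.6506) = 0.0558
  Cl⁻ term: 0.01025·338.0^0.27·exp(0.036·46+0.049·-3.1) = 0.2222
  r_corr = 0.0558 + 0.2222 = 0.278 μm/a
Power-law: D(15) = r_corr · 15^0.667
  D(15) = 0.278 × 15^0.667 = 0.278 × 6.088 = 1.692 μm

D(15) = 1.69 μm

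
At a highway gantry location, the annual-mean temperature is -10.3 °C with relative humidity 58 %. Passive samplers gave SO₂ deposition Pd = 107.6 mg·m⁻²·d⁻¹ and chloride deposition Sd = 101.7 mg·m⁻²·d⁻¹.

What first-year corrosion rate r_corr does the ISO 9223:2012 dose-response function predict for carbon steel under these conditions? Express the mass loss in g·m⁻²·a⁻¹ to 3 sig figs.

r_corr = 87.2 g·m⁻²·a⁻¹

carbon steel: temperature factor f = +0.150·(-20.3) = -3.0450
  sulphur-dioxide contribution → 3.061 μm/a
  chloride contribution → 8.044 μm/a
  total first-year rate 11.1 μm/a
Convert to mass loss: 11.1 μm/a × 7.85 g/cm³ = 87.17 g·m⁻²·a⁻¹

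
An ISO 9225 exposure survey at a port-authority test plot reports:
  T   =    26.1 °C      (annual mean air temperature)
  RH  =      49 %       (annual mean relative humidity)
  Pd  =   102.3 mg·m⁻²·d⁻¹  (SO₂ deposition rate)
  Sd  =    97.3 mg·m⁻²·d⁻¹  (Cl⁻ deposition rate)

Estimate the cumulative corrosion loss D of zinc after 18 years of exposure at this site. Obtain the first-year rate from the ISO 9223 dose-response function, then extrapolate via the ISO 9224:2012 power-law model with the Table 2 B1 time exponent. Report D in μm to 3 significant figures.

zinc: T>10 °C ⇒ hinge -0.071·(26.1−10) = -1.1431
  Pd branch = 0.0129·Pd^0.44·e^(0.046·RH+f) = 0.3002 μm/a
  Cl⁻ term: 0.0175·97.3^0.57·exp(0.008·49+0.085·26.1) = 3.236
  sum: 0.3002 + 3.236 → r_corr = 3.536 μm/a
Long-term exponent b (ISO 9224 Table 2, B1) = 0.813
  D(18) = 3.536 × 18^0.813 = 3.536 × 10.48 = 37.07 μm

D(18) = 37.1 μm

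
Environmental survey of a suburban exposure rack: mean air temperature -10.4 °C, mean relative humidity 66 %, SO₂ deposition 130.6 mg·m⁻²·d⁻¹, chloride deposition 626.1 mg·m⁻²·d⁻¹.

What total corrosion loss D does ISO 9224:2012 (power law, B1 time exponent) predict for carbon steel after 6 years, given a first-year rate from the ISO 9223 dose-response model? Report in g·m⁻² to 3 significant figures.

carbon steel: temperature factor f = +0.150·(-20.4) = -3.0600
  SO₂ term: 1.77·130.6^0.52·exp(0.02·66-3.0600) = 3.914
  Sd branch = 0.102·Sd^0.62·e^(0.033·RH+0.04·T) = 32.19 μm/a
  sum: 3.914 + 32.19 → r_corr = 36.11 μm/a
Long-term exponent b (ISO 9224 Table 2, B1) = 0.523
  D(6) = 36.11 × 6^0.523 = 36.11 × 2.553 = 92.16 μm
  Mass loss = 92.16 μm × 7.85 g/cm³ = 723.5 g·m⁻²

D(6) = 723 g·m⁻²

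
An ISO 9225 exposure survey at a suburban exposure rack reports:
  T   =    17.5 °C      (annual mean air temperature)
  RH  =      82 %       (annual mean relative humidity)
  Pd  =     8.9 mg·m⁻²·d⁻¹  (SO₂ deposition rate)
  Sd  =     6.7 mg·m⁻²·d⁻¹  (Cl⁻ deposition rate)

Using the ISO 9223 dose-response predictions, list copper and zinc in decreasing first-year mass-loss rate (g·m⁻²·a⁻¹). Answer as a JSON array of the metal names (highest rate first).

["copper", "zinc"]

copper: T>10 °C ⇒ hinge -0.080·(17.5−10) = -0.6000
  Pd branch = 0.0053·Pd^0.26·e^(0.059·RH+f) = 0.6481 μm/a
  Sd branch = 0.01025·Sd^0.27·e^(0.036·RH+0.049·T) = 0.7731 μm/a
  sum: 0.6481 + 0.7731 → r_corr = 1.421 μm/a
  mass loss = 1.421 μm/a × 8.96 g/cm³ = 12.73 g·m⁻²·a⁻¹
zinc: temperature factor f = -0.071·(7.5) = -0.5325
  SO₂ term: 0.0129·8.9^0.44·exp(0.046·82-0.5325) = 0.8614
  Cl⁻ term: 0.0175·6.7^0.57·exp(0.008·82+0.085·17.5) = 0.4414
  sum: 0.8614 + 0.4414 → r_corr = 1.303 μm/a
  mass loss = 1.303 μm/a × 7.14 g/cm³ = 9.302 g·m⁻²·a⁻¹
Ordering by g·m⁻²·a⁻¹: copper (12.7) > zinc (9.3)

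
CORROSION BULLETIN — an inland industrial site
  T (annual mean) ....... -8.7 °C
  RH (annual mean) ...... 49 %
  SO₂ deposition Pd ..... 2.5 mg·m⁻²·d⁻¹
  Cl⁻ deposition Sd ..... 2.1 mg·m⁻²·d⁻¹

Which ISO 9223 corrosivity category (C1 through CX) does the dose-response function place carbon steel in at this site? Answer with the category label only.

C1

carbon steel: temperature factor f = +0.150·(-18.7) = -2.8050
  Pd branch = 1.77·Pd^0.52·e^(0.02·RH+f) = 0.4595 μm/a
  Cl⁻ term: 0.102·2.1^0.62·exp(0.033·49+0.04·-8.7) = 0.5748
  sum: 0.4595 + 0.5748 → r_corr = 1.034 μm/a
ISO 9223 Table 2 (carbon steel): 0 < 1.03 ≤ 1.3 μm/a ⇒ C1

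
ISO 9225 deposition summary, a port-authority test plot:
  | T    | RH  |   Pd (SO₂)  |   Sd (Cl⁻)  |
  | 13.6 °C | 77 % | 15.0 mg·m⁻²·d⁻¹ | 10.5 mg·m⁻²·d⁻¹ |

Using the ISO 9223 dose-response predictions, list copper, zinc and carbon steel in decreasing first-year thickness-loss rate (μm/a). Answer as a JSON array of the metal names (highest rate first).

copper: f(T) = -0.080·(T−10) [T>10 °C] = -0.2880
  sulphur-dioxide contribution → 0.7551 μm/a
  chloride contribution → 0.6022 μm/a
  ⇒ r_corr(copper) = 1.357 μm/a
zinc: f(T) = -0.071·(T−10) [T>10 °C] = -0.2556
  sulphur-dioxide contribution → 1.136 μm/a
  chloride contribution → 0.3933 μm/a
  total first-year rate 1.529 μm/a
carbon steel: f(T) = -0.054·(T−10) [T>10 °C] = -0.1944
  sulphur-dioxide contribution → 27.79 μm/a
  chloride contribution → 9.584 μm/a
  total first-year rate 37.38 μm/a
Ordering by μm/a: carbon steel (37.4) > zinc (1.53) > copper (1.36)

["carbon steel", "zinc", "copper"]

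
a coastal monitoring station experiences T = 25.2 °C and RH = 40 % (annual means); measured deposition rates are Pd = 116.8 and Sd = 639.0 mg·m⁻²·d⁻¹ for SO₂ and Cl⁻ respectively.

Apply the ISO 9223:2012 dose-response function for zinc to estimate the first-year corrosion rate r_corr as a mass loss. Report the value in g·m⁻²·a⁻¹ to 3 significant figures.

zinc: f(T) = -0.071·(T−10) [T>10 °C] = -1.0792
  sulphur-dioxide contribution → 0.2242 μm/a
  chloride contribution → 8.155 μm/a
  ⇒ r_corr(zinc) = 8.379 μm/a
Convert to mass loss: 8.379 μm/a × 7.14 g/cm³ = 59.83 g·m⁻²·a⁻¹

r_corr = 59.8 g·m⁻²·a⁻¹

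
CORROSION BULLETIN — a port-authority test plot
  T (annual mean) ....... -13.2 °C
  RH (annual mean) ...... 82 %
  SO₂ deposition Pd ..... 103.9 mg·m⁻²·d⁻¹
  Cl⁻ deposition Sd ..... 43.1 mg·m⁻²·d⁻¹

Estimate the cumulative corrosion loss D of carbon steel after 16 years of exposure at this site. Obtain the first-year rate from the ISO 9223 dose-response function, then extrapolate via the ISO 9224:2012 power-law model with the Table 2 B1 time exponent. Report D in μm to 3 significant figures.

carbon steel: T≤10 °C ⇒ hinge +0.150·(-13.2−10) = -3.4800
  Pd branch = 1.77·Pd^0.52·e^(0.02·RH+f) = 3.144 μm/a
  Cl⁻ term: 0.102·43.1^0.62·exp(0.033·82+0.04·-13.2) = 9.287
  r_corr = 3.144 + 9.287 = 12.43 μm/a
ISO 9224: D(t) = r_corr · t^b with b = 0.523 (carbon steel, B1)
  D(16) = 12.43 × 16^0.523 = 12.43 × 4.263 = 53 μm

D(16) = 53.0 μm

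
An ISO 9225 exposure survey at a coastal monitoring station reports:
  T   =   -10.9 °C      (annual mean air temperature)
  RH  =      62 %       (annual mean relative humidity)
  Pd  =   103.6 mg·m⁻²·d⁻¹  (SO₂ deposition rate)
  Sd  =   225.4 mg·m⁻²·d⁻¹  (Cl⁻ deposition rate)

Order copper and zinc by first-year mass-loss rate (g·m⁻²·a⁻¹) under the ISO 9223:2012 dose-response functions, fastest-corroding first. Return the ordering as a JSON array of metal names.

["zinc", "copper"]

copper: temperature factor f = +0.126·(-20.9) = -2.6334
  Pd branch = 0.0053·Pd^0.26·e^(0.059·RH+f) = 0.04935 μm/a
  Sd branch = 0.01025·Sd^0.27·e^(0.036·RH+0.049·T) = 0.2418 μm/a
  r_corr = 0.04935 + 0.2418 = 0.2911 μm/a
  mass loss = 0.2911 μm/a × 8.96 g/cm³ = 2.608 g·m⁻²·a⁻¹
zinc: T≤10 °C ⇒ hinge +0.038·(-10.9−10) = -0.7942
  Pd branch = 0.0129·Pd^0.44·e^(0.046·RH+f) = 0.7781 μm/a
  Cl⁻ term: 0.0175·225.4^0.57·exp(0.008·62+0.085·-10.9) = 0.2496
  r_corr = 0.7781 + 0.2496 = 1.028 μm/a
  mass loss = 1.028 μm/a × 7.14 g/cm³ = 7.338 g·m⁻²·a⁻¹
Ordering by g·m⁻²·a⁻¹: zinc (7.34) > copper (2.61)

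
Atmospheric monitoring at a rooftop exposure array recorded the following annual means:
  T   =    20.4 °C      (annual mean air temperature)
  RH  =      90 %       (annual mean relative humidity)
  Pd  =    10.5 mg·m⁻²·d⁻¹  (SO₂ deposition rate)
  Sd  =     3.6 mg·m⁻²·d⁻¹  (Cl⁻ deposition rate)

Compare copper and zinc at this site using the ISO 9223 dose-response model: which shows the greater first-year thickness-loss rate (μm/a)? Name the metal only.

copper: f(T) = -0.080·(T−10) [T>10 °C] = -0.8320
  SO₂ term: 0.0053·10.5^0.26·exp(0.059·90-0.8320) = 0.8601
  Sd branch = 0.01025·Sd^0.27·e^(0.036·RH+0.049·T) = 1.005 μm/a
  r_corr = 0.8601 + 1.005 = 1.865 μm/a
zinc: T>10 °C ⇒ hinge -0.071·(20.4−10) = -0.7384
  SO₂ term: 0.0129·10.5^0.44·exp(0.046·90-0.7384) = 1.089
  Cl⁻ term: 0.0175·3.6^0.57·exp(0.008·90+0.085·20.4) = 0.4226
  r_corr = 1.089 + 0.4226 = 1.512 μm/a
Ordering by μm/a: copper (1.87) > zinc (1.51)

copper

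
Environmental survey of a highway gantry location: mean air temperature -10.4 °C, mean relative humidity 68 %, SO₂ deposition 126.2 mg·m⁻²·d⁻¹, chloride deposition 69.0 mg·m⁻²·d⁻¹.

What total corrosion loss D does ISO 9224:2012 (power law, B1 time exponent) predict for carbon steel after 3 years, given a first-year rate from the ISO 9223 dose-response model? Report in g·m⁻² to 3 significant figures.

D(3) = 178 g·m⁻²

carbon steel: f(T) = +0.150·(T−10) [T≤10 °C] = -3.0600
  sulphur-dioxide contribution → 4.002 μm/a
  chloride contribution → 8.761 μm/a
  total first-year rate 12.76 μm/a
Long-term exponent b (ISO 9224 Table 2, B1) = 0.523
  D(3) = 12.76 × 3^0.523 = 12.76 × 1.776 = 22.67 μm
  Mass loss = 22.67 μm × 7.85 g/cm³ = 178 g·m⁻²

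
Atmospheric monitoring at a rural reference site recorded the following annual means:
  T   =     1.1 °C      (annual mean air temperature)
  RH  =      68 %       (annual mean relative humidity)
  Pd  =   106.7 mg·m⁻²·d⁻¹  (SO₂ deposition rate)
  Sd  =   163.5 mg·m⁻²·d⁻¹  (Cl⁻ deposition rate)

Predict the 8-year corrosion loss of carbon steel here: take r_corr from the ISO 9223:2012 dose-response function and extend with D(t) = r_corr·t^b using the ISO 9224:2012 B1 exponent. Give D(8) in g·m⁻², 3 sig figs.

D(8) = 1.03e+03 g·m⁻²

carbon steel: T≤10 °C ⇒ hinge +0.150·(1.1−10) = -1.3350
  Pd branch = 1.77·Pd^0.52·e^(0.02·RH+f) = 20.58 μm/a
  Sd branch = 0.102·Sd^0.62·e^(0.033·RH+0.04·T) = 23.69 μm/a
  r_corr = 20.58 + 23.69 = 44.28 μm/a
Long-term exponent b (ISO 9224 Table 2, B1) = 0.523
  D(8) = 44.28 × 8^0.523 = 44.28 × 2.967 = 131.4 μm
  Mass loss = 131.4 μm × 7.85 g/cm³ = 1031 g·m⁻²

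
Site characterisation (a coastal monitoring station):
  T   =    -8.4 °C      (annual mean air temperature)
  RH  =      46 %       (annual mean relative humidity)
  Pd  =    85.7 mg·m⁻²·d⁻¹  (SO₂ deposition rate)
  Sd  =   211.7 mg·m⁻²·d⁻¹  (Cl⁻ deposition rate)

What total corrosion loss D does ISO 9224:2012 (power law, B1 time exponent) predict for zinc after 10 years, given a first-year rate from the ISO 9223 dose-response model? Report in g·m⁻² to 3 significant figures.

zinc: T≤10 °C ⇒ hinge +0.038·(-8.4−10) = -0.6992
  sulphur-dioxide contribution → 0.3771 μm/a
  chloride contribution → 0.2621 μm/a
  ⇒ r_corr(zinc) = 0.6391 μm/a
Long-term exponent b (ISO 9224 Table 2, B1) = 0.813
  D(10) = 0.6391 × 10^0.813 = 0.6391 × 6.501 = 4.155 μm
  Mass loss = 4.155 μm × 7.14 g/cm³ = 29.67 g·m⁻²

D(10) = 29.7 g·m⁻²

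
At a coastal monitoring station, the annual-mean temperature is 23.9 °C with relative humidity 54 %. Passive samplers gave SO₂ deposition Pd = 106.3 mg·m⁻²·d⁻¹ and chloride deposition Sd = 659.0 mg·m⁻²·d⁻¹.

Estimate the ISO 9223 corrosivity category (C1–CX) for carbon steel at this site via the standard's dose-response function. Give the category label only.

carbon steel: T>10 °C ⇒ hinge -0.054·(23.9−10) = -0.7506
  Pd branch = 1.77·Pd^0.52·e^(0.02·RH+f) = 27.85 μm/a
  Cl⁻ term: 0.102·659.0^0.62·exp(0.033·54+0.04·23.9) = 88.19
  r_corr = 27.85 + 88.19 = 116 μm/a
Category bounds: 80…200 μm/a bracket r_corr ⇒ C5

C5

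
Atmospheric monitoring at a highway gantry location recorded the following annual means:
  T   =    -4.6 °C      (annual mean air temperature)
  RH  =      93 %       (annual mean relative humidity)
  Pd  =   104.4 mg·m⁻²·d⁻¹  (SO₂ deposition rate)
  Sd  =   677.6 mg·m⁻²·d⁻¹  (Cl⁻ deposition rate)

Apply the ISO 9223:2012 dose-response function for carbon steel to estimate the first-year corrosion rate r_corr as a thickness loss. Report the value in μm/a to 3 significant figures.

carbon steel: temperature factor f = +0.150·(-14.6) = -2.1900
  SO₂ term: 1.77·104.4^0.52·exp(0.02·93-2.1900) = 14.27
  Cl⁻ term: 0.102·677.6^0.62·exp(0.033·93+0.04·-4.6) = 103.9
  sum: 14.27 + 103.9 → r_corr = 118.2 μm/a

r_corr = 118 μm/a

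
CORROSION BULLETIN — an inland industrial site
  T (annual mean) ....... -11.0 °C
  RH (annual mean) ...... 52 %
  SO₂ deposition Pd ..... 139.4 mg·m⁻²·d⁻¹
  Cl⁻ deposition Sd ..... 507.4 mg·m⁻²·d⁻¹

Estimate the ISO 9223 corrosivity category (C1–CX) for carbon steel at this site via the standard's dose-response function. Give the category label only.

carbon steel: f(T) = +0.150·(T−10) [T≤10 °C] = -3.1500
  sulphur-dioxide contribution → 2.797 μm/a
  chloride contribution → 17.38 μm/a
  ⇒ r_corr(carbon steel) = 20.18 μm/a
Category bounds: 1.3…25 μm/a bracket r_corr ⇒ C2

C2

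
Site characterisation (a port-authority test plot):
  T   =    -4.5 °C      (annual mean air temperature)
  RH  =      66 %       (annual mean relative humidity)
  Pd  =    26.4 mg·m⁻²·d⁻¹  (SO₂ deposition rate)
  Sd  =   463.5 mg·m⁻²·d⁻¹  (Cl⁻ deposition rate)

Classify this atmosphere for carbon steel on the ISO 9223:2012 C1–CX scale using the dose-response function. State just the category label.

C3

carbon steel: temperature factor f = +0.150·(-14.5) = -2.1750
  sulphur-dioxide contribution → 4.129 μm/a
  chloride contribution → 33.83 μm/a
  total first-year rate 37.96 μm/a
ISO 9223 Table 2 (carbon steel): 25 < 38 ≤ 50 μm/a ⇒ C3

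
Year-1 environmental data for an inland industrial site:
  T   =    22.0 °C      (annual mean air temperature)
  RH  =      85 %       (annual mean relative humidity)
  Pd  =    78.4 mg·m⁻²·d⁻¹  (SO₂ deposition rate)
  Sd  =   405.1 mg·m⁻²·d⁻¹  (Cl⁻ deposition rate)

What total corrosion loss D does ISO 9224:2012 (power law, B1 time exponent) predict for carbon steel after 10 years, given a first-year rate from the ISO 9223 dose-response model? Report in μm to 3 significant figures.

D(10) = 724 μm

carbon steel: T>10 °C ⇒ hinge -0.054·(22.0−10) = -0.6480
  SO₂ term: 1.77·78.4^0.52·exp(0.02·85-0.6480) = 48.97
  Cl⁻ term: 0.102·405.1^0.62·exp(0.033·85+0.04·22.0) = 168.1
  r_corr = 48.97 + 168.1 = 217.1 μm/a
Power-law: D(10) = r_corr · 10^0.523
  D(10) = 217.1 × 10^0.523 = 217.1 × 3.334 = 723.9 μm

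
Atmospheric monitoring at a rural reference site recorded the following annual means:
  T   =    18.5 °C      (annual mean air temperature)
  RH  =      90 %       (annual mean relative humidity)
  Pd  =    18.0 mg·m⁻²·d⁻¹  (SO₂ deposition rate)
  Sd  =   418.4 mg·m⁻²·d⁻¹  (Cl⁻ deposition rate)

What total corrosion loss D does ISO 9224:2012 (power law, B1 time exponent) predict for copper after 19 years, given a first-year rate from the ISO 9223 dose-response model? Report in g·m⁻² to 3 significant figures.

copper: T>10 °C ⇒ hinge -0.080·(18.5−10) = -0.6800
  sulphur-dioxide contribution → 1.152 μm/a
  chloride contribution → 3.306 μm/a
  ⇒ r_corr(copper) = 4.458 μm/a
ISO 9224: D(t) = r_corr · t^b with b = 0.667 (copper, B1)
  D(19) = 4.458 × 19^0.667 = 4.458 × 7.127 = 31.78 μm
  Mass loss = 31.78 μm × 8.96 g/cm³ = 284.7 g·m⁻²

D(19) = 285 g·m⁻²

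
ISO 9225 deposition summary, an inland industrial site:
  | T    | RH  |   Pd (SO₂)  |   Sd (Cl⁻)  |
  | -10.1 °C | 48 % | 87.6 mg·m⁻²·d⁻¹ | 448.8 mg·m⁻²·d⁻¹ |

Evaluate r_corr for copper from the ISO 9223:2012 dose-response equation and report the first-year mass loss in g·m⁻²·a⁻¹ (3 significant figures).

r_corr = 1.84 g·m⁻²·a⁻¹

copper: f(T) = +0.126·(T−10) [T≤10 °C] = -2.5326
  Pd branch = 0.0053·Pd^0.26·e^(0.059·RH+f) = 0.02287 μm/a
  Cl⁻ term: 0.01025·448.8^0.27·exp(0.036·48+0.049·-10.1) = 0.1829
  r_corr = 0.02287 + 0.1829 = 0.2058 μm/a
Convert to mass loss: 0.2058 μm/a × 8.96 g/cm³ = 1.844 g·m⁻²·a⁻¹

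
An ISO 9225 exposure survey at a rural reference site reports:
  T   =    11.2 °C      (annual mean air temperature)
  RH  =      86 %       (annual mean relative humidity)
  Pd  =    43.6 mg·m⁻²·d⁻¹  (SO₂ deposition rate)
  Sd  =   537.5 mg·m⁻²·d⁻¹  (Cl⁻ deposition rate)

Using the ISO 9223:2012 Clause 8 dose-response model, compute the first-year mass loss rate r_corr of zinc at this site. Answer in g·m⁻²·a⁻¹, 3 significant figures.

r_corr = 46.5 g·m⁻²·a⁻¹

zinc: T>10 °C ⇒ hinge -0.071·(11.2−10) = -0.0852
  sulphur-dioxide contribution → 3.259 μm/a
  chloride contribution → 3.248 μm/a
  total first-year rate 6.506 μm/a
Convert to mass loss: 6.506 μm/a × 7.14 g/cm³ = 46.46 g·m⁻²·a⁻¹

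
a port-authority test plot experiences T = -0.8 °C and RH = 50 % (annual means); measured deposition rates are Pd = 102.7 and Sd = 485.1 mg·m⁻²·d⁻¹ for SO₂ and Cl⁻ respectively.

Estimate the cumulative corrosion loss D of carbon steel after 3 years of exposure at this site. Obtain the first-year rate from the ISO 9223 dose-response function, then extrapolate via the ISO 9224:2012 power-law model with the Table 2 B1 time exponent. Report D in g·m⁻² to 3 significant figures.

carbon steel: f(T) = +0.150·(T−10) [T≤10 °C] = -1.6200
  SO₂ term: 1.77·102.7^0.52·exp(0.02·50-1.6200) = 10.59
  Cl⁻ term: 0.102·485.1^0.62·exp(0.033·50+0.04·-0.8) = 23.8
  r_corr = 10.59 + 23.8 = 34.38 μm/a
Power-law: D(3) = r_corr · 3^0.523
  D(3) = 34.38 × 3^0.523 = 34.38 × 1.776 = 61.08 μm
  Mass loss = 61.08 μm × 7.85 g/cm³ = 479.4 g·m⁻²

D(3) = 479 g·m⁻²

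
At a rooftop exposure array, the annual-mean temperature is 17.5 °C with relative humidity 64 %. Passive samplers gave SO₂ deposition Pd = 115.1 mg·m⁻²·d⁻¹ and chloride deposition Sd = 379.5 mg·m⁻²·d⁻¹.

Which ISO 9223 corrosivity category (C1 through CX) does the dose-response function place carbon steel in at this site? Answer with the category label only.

C5

carbon steel: T>10 °C ⇒ hinge -0.054·(17.5−10) = -0.4050
  SO₂ term: 1.77·115.1^0.52·exp(0.02·64-0.4050) = 50.09
  Sd branch = 0.102·Sd^0.62·e^(0.033·RH+0.04·T) = 67.44 μm/a
  sum: 50.09 + 67.44 → r_corr = 117.5 μm/a
ISO 9223 Table 2 (carbon steel): 80 < 118 ≤ 200 μm/a ⇒ C5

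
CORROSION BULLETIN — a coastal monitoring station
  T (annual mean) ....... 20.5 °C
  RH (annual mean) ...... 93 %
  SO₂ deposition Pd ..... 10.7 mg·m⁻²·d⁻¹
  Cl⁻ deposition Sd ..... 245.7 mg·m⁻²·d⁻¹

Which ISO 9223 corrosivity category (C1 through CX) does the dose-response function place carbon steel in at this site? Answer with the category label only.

carbon steel: T>10 °C ⇒ hinge -0.054·(20.5−10) = -0.5670
  Pd branch = 1.77·Pd^0.52·e^(0.02·RH+f) = 22.12 μm/a
  Sd branch = 0.102·Sd^0.62·e^(0.033·RH+0.04·T) = 151.2 μm/a
  sum: 22.12 + 151.2 → r_corr = 173.3 μm/a
173 μm/a falls in (80, 200] for carbon steel → category C5

C5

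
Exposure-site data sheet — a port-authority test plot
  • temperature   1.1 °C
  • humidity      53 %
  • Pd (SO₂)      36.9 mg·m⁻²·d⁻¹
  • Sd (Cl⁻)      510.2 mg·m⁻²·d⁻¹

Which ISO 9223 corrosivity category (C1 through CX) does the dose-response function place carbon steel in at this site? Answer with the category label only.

carbon steel: f(T) = +0.150·(T−10) [T≤10 °C] = -1.3350
  SO₂ term: 1.77·36.9^0.52·exp(0.02·53-1.3350) = 8.778
  Cl⁻ term: 0.102·510.2^0.62·exp(0.033·53+0.04·1.1) = 29.25
  sum: 8.778 + 29.25 → r_corr = 38.03 μm/a
38 μm/a falls in (25, 50] for carbon steel → category C3

C3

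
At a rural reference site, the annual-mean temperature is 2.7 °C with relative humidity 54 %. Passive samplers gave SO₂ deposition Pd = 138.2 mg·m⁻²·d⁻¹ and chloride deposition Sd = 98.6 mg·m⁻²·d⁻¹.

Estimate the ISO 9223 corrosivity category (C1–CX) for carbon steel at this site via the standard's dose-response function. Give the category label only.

carbon steel: temperature factor f = +0.150·(-7.3) = -1.0950
  Pd branch = 1.77·Pd^0.52·e^(0.02·RH+f) = 22.62 μm/a
  Sd branch = 0.102·Sd^0.62·e^(0.033·RH+0.04·T) = 11.63 μm/a
  sum: 22.62 + 11.63 → r_corr = 34.25 μm/a
Category bounds: 25…50 μm/a bracket r_corr ⇒ C3

C3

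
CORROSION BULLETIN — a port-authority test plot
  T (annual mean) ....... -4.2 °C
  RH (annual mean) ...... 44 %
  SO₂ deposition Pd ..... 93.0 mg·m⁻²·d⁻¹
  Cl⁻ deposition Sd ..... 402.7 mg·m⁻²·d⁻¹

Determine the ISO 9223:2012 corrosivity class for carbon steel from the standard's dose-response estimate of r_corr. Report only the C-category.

carbon steel: T≤10 °C ⇒ hinge +0.150·(-4.2−10) = -2.1300
  SO₂ term: 1.77·93.0^0.52·exp(0.02·44-2.1300) = 5.354
  Sd branch = 0.102·Sd^0.62·e^(0.033·RH+0.04·T) = 15.18 μm/a
  sum: 5.354 + 15.18 → r_corr = 20.54 μm/a
ISO 9223 Table 2 (carbon steel): 1.3 < 20.5 ≤ 25 μm/a ⇒ C2

C2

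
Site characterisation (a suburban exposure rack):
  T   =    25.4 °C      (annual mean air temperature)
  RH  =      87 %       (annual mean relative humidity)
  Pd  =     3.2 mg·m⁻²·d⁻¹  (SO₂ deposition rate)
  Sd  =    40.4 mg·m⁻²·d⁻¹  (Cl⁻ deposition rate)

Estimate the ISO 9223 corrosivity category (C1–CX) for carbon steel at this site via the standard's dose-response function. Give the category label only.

C4

carbon steel: temperature factor f = -0.054·(15.4) = -0.8316
  SO₂ term: 1.77·3.2^0.52·exp(0.02·87-0.8316) = 8.038
  Sd branch = 0.102·Sd^0.62·e^(0.033·RH+0.04·T) = 49.28 μm/a
  sum: 8.038 + 49.28 → r_corr = 57.32 μm/a
Category bounds: 50…80 μm/a bracket r_corr ⇒ C4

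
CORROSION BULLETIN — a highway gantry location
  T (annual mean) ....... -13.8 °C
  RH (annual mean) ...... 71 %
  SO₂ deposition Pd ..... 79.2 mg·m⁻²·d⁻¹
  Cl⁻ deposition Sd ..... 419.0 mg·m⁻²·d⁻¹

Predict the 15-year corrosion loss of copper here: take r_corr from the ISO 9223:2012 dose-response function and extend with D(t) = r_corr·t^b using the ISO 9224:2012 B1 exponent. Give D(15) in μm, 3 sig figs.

copper: temperature factor f = +0.126·(-23.8) = -2.9988
  sulphur-dioxide contribution → 0.05431 μm/a
  chloride contribution → 0.3429 μm/a
  total first-year rate 0.3972 μm/a
ISO 9224: D(t) = r_corr · t^b with b = 0.667 (copper, B1)
  D(15) = 0.3972 × 15^0.667 = 0.3972 × 6.088 = 2.418 μm

D(15) = 2.42 μm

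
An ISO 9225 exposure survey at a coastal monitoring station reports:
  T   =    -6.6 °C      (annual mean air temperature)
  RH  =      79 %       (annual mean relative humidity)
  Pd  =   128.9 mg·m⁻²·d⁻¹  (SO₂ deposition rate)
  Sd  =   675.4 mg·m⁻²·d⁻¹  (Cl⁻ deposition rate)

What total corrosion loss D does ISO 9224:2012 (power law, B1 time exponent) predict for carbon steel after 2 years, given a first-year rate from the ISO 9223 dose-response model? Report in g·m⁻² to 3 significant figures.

D(2) = 781 g·m⁻²

carbon steel: temperature factor f = +0.150·(-16.6) = -2.4900
  sulphur-dioxide contribution → 8.914 μm/a
  chloride contribution → 60.32 μm/a
  ⇒ r_corr(carbon steel) = 69.24 μm/a
Power-law: D(2) = r_corr · 2^0.523
  D(2) = 69.24 × 2^0.523 = 69.24 × 1.437 = 99.49 μm
  Mass loss = 99.49 μm × 7.85 g/cm³ = 781 g·m⁻²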